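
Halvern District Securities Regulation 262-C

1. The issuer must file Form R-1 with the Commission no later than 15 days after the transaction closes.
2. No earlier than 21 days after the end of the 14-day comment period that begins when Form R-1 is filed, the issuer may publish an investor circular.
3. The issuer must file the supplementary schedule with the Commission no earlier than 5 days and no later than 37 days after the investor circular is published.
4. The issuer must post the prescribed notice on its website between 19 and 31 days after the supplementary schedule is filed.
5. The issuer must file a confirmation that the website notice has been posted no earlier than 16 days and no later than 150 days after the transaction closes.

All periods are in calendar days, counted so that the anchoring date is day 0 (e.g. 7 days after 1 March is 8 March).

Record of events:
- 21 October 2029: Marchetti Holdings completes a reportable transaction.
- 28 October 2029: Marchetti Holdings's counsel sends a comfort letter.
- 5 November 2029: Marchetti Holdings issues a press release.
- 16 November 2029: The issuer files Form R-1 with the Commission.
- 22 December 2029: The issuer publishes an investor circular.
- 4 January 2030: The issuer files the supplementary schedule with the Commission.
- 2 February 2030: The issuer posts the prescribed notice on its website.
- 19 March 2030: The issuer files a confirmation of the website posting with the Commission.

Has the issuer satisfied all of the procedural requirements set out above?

No

Step 1 — counting 15 days from 21 October 2029 (when the transaction closes) gives a deadline of 5 November 2029; 16 November 2029 misses that deadline by 11 days.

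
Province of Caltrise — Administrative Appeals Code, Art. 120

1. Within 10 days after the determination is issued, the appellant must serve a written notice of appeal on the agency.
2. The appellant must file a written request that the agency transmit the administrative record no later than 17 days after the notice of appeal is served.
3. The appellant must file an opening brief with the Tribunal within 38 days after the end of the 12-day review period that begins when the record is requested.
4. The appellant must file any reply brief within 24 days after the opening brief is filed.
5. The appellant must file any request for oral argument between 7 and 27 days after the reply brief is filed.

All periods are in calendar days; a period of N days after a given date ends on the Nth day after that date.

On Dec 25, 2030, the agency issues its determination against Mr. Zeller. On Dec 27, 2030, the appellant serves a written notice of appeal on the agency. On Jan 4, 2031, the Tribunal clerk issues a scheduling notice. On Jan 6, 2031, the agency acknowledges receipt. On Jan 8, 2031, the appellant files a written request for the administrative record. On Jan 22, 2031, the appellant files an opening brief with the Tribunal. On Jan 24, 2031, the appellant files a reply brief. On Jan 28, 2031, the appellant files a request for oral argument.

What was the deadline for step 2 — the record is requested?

Jan 13, 2031

Step 2 runs from Dec 27, 2030, when the notice of appeal is served. 17 days after Dec 27, 2030 is Jan 13, 2031.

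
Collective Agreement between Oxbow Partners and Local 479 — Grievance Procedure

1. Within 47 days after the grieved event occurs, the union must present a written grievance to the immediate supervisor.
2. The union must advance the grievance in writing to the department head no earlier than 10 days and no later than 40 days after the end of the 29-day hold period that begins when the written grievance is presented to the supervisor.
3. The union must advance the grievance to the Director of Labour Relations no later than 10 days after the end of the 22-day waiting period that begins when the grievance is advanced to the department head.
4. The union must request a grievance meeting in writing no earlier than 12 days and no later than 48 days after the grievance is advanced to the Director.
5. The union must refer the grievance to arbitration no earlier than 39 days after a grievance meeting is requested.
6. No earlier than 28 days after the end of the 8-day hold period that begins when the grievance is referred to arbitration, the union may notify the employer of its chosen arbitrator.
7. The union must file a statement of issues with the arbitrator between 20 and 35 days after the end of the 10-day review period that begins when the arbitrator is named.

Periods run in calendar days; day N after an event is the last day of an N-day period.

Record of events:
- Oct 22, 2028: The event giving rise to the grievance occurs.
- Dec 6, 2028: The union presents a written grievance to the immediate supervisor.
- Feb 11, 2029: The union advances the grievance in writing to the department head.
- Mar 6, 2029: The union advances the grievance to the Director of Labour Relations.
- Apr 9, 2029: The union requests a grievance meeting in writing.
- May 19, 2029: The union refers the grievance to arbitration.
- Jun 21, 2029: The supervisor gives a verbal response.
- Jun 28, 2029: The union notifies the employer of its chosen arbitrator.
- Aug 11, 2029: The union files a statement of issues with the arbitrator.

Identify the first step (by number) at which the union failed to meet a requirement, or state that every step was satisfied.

None — every step was satisfied

(1) due by Oct 22, 2028 + 47 days = Dec 8, 2028; Dec 6, 2028 is within that limit.
(2) the permitted window runs from Jan 4, 2029 + 10 = Jan 14, 2029 to Jan 4, 2029 + 40 = Feb 13, 2029; Feb 11, 2029 falls inside that range.
(3) due by Mar 5, 2029 + 10 days = Mar 15, 2029; completed Mar 6, 2029, before the deadline.
(4) the permitted window runs from Mar 6, 2029 + 12 = Mar 18, 2029 to Mar 6, 2029 + 48 = Apr 23, 2029; done Apr 9, 2029, which is between those dates.
(5) permitted from Apr 9, 2029 + 39 days = May 18, 2029 onward; May 19, 2029 is on or after that date.
(6) permitted from May 27, 2029 + 28 days = Jun 24, 2029 onward; Jun 28, 2029 is on or after that date.
(7) the permitted window runs from Jul 8, 2029 + 20 = Jul 28, 2029 to Jul 8, 2029 + 35 = Aug 12, 2029; Aug 11, 2029 falls inside that range.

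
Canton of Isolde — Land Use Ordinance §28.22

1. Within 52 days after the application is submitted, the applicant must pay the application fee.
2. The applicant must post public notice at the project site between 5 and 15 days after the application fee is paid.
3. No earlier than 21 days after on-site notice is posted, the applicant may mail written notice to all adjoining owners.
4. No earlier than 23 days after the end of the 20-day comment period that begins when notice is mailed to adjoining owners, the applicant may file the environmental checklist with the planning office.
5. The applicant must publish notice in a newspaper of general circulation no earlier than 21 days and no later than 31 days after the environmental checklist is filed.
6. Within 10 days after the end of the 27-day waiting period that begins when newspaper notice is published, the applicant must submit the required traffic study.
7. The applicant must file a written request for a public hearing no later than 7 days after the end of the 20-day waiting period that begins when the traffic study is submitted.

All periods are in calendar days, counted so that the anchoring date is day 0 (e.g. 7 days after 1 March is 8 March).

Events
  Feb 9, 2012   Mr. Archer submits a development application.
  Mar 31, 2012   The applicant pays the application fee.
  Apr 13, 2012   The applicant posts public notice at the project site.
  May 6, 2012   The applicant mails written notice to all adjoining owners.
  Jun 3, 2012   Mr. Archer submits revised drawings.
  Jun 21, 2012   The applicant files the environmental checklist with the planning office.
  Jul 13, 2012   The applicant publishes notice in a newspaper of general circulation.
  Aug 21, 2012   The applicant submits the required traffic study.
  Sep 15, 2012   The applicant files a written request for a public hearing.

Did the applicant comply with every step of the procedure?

No

Step 1 — counting 52 days from Feb 9, 2012 (when the application is submitted) gives a deadline of Apr 1, 2012; Mar 31, 2012 is within that limit.
Step 2 — 5 and 15 days from Mar 31, 2012 (when the application fee is paid) are Apr 5, 2012 and Apr 15, 2012 respectively; done Apr 13, 2012, which is between those dates.
Step 3 — must wait 21 days from Apr 13, 2012 (when on-site notice is posted), so not before May 4, 2012; done May 6, 2012 — permitted.
Step 4 — must wait 23 days from May 26, 2012 (end of the 20-day comment period, which began when notice is mailed to adjoining owners on May 6, 2012), so not before Jun 18, 2012; Jun 21, 2012 is on or after that date.
Step 5 — 21 and 31 days from Jun 21, 2012 (when the environmental checklist is filed) are Jul 12, 2012 and Jul 22, 2012 respectively; done Jul 13, 2012, which is between those dates.
Step 6 — counting 10 days from Aug 9, 2012 (end of the 27-day waiting period, which began when newspaper notice is published on Jul 13, 2012) gives a deadline of Aug 19, 2012; Aug 21, 2012 misses that deadline by 2 days.
Later steps need not be reached.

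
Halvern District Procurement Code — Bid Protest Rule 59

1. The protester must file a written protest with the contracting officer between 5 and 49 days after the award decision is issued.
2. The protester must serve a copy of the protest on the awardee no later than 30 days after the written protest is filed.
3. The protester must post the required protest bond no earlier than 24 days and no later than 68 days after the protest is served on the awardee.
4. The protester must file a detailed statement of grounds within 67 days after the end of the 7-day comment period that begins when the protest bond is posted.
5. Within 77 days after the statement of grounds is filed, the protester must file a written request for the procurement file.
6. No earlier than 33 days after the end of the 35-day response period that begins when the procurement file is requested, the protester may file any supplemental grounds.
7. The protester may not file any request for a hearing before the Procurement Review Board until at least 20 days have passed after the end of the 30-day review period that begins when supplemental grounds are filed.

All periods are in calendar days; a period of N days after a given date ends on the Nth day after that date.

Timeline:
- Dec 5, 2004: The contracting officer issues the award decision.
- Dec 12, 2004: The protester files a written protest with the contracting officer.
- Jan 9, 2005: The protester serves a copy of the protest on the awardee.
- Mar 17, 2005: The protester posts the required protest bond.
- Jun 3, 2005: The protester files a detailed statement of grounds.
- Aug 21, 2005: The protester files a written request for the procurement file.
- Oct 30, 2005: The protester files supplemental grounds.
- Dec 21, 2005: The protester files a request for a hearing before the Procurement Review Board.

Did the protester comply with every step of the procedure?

No

Step 1: the window is 5–49 days after Dec 5, 2004 (when the award decision is issued), so Dec 10, 2004 through Jan 23, 2005; done Dec 12, 2004, which is between those dates.
Step 2: 30 days after Dec 12, 2004 (when the written protest is filed) is Jan 11, 2005; Jan 9, 2005 is within that limit.
Step 3: the window is 24–68 days after Jan 9, 2005 (when the protest is served on the awardee), so Feb 2, 2005 through Mar 18, 2005; done Mar 17, 2005, which is between those dates.
Step 4: 67 days after Mar 24, 2005 (end of the 7-day comment period, which began when the protest bond is posted on Mar 17, 2005) is May 30, 2005; done Jun 3, 2005 — 4 days late.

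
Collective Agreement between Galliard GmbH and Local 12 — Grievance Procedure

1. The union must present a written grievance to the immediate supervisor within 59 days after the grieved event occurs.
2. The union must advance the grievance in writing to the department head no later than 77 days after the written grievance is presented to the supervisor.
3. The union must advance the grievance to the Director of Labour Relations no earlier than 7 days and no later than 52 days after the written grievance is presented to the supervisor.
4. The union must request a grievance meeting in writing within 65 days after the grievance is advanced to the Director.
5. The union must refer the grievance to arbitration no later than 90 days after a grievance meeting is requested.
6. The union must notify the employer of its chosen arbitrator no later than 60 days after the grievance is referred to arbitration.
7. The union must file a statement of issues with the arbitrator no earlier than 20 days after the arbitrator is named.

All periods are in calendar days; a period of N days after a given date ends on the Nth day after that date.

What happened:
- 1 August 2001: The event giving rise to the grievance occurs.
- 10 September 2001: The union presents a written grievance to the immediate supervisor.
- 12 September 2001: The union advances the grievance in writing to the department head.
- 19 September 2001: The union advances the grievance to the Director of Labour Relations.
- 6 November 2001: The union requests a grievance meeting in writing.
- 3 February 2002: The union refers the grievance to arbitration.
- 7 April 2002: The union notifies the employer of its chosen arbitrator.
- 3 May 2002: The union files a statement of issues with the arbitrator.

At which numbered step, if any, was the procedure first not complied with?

Step 6

Step 1: 59 days after 1 August 2001 (when the grieved event occurs) is 29 September 2001; done 10 September 2001 — timely.
Step 2: 77 days after 10 September 2001 (when the written grievance is presented to the supervisor) is 26 November 2001; 12 September 2001 is within that limit.
Step 3: the window is 7–52 days after 10 September 2001 (when the written grievance is presented to the supervisor), so 17 September 2001 through 1 November 2001; done 19 September 2001 — within the window.
Step 4: 65 days after 19 September 2001 (when the grievance is advanced to the Director) is 23 November 2001; completed 6 November 2001, before the deadline.
Step 5: 90 days after 6 November 2001 (when a grievance meeting is requested) is 4 February 2002; 3 February 2002 is within that limit.
Step 6: 60 days after 3 February 2002 (when the grievance is referred to arbitration) is 4 April 2002; not done until 7 April 2002, 3 days after the deadline.
The procedure was therefore not followed at step 6.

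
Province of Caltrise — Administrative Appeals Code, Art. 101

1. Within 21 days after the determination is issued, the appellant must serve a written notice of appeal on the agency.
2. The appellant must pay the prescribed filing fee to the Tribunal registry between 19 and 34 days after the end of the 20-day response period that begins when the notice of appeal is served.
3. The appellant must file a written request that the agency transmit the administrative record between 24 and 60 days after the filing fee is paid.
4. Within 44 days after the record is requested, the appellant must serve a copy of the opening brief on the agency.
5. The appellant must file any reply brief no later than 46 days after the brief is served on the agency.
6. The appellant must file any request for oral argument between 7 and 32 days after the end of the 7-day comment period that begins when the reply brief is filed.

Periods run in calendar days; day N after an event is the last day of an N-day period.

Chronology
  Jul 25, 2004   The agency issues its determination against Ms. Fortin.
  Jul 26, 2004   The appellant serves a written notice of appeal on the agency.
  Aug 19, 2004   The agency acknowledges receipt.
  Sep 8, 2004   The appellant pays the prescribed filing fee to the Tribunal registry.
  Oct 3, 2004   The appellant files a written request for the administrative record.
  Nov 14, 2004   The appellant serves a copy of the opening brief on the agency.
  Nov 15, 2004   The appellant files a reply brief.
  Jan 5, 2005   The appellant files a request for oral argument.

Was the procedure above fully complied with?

No

(1) due by Jul 25, 2004 + 21 days = Aug 15, 2004; completed Jul 26, 2004, before the deadline.
(2) the permitted window runs from Aug 15, 2004 + 19 = Sep 3, 2004 to Aug 15, 2004 + 34 = Sep 18, 2004; Sep 8, 2004 falls inside that range.
(3) the permitted window runs from Sep 8, 2004 + 24 = Oct 2, 2004 to Sep 8, 2004 + 60 = Nov 7, 2004; done Oct 3, 2004 — within the window.
(4) due by Oct 3, 2004 + 44 days = Nov 16, 2004; completed Nov 14, 2004, before the deadline.
(5) due by Nov 14, 2004 + 46 days = Dec 30, 2004; Nov 15, 2004 is within that limit.
(6) the permitted window runs from Nov 22, 2004 + 7 = Nov 29, 2004 to Nov 22, 2004 + 32 = Dec 24, 2004; Jan 5, 2005 is 12 days past the end of the window.
No need to go further; step 6 was not satisfied.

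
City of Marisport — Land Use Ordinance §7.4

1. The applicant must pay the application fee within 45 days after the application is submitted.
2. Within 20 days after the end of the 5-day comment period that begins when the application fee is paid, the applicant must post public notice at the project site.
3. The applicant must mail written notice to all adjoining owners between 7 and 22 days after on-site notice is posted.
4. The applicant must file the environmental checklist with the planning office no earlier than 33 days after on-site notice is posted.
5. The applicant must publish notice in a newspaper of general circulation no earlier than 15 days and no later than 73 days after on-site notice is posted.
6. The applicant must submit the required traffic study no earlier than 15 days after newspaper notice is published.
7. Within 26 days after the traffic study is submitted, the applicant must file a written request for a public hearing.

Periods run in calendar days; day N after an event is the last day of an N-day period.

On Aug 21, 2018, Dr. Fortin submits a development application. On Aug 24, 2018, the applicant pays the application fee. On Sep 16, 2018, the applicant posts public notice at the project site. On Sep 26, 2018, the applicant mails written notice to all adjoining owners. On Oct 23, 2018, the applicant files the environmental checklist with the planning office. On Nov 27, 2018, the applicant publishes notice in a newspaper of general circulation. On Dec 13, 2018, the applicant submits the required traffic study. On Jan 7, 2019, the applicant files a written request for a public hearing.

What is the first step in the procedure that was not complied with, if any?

Step 1 — counting 45 days from Aug 21, 2018 (when the application is submitted) gives a deadline of Oct 5, 2018; completed Aug 24, 2018, before the deadline.
Step 2 — counting 20 days from Aug 29, 2018 (end of the 5-day comment period, which began when the application fee is paid on Aug 24, 2018) gives a deadline of Sep 18, 2018; Sep 16, 2018 is within that limit.
Step 3 — 7 and 22 days from Sep 16, 2018 (when on-site notice is posted) are Sep 23, 2018 and Oct 8, 2018 respectively; done Sep 26, 2018, which is between those dates.
Step 4 — must wait 33 days from Sep 16, 2018 (when on-site notice is posted), so not before Oct 19, 2018; done Oct 23, 2018 — permitted.
Step 5 — 15 and 73 days from Sep 16, 2018 (when on-site notice is posted) are Oct 1, 2018 and Nov 28, 2018 respectively; Nov 27, 2018 falls inside that range.
Step 6 — must wait 15 days from Nov 27, 2018 (when newspaper notice is published), so not before Dec 12, 2018; done Dec 13, 2018, after the minimum wait.
Step 7 — counting 26 days from Dec 13, 2018 (when the traffic study is submitted) gives a deadline of Jan 8, 2019; done Jan 7, 2019 — timely.

None — every step was satisfied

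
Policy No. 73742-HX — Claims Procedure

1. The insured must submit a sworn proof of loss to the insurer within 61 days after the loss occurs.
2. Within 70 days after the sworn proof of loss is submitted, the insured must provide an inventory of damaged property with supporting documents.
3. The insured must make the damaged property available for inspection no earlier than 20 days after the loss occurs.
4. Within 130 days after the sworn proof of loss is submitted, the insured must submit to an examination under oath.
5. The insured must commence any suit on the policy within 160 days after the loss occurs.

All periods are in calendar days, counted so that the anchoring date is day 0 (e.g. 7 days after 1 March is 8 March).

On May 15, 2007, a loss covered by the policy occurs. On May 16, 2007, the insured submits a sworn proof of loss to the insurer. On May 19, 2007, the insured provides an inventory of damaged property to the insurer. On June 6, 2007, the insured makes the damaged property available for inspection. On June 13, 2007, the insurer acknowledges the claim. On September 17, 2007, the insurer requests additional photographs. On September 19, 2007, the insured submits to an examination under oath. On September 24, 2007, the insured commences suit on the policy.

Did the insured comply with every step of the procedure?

Step 1: 61 days after May 15, 2007 (when the loss occurs) is July 15, 2007; May 16, 2007 is within that limit.
Step 2: 70 days after May 16, 2007 (when the sworn proof of loss is submitted) is July 25, 2007; done May 19, 2007 — timely.
Step 3: the earliest permitted date is 20 days after May 15, 2007 (when the loss occurs), i.e. June 4, 2007; done June 6, 2007 — permitted.
Step 4: 130 days after May 16, 2007 (when the sworn proof of loss is submitted) is September 23, 2007; completed September 19, 2007, before the deadline.
Step 5: 160 days after May 15, 2007 (when the loss occurs) is October 22, 2007; September 24, 2007 is within that limit.

Yes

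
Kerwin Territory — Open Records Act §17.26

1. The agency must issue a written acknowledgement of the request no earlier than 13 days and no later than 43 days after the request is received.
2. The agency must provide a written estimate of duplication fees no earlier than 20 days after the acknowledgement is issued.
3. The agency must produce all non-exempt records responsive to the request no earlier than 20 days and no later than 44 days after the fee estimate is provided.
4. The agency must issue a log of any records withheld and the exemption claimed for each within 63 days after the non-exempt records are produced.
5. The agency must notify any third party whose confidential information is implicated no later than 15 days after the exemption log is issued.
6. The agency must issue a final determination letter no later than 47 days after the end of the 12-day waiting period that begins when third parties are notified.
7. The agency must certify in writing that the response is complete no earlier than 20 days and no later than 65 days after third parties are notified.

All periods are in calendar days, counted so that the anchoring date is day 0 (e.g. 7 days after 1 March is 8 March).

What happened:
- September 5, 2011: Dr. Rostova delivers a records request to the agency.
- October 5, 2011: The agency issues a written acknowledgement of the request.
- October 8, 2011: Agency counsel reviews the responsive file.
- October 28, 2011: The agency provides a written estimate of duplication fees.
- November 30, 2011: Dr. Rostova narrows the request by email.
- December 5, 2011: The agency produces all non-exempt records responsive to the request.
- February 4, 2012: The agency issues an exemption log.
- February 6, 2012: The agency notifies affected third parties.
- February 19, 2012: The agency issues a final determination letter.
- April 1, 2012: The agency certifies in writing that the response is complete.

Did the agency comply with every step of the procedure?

Step 1 — 13 and 43 days from September 5, 2011 (when the request is received) are September 18, 2011 and October 18, 2011 respectively; October 5, 2011 falls inside that range.
Step 2 — must wait 20 days from October 5, 2011 (when the acknowledgement is issued), so not before October 25, 2011; done October 28, 2011 — permitted.
Step 3 — 20 and 44 days from October 28, 2011 (when the fee estimate is provided) are November 17, 2011 and December 11, 2011 respectively; done December 5, 2011, which is between those dates.
Step 4 — counting 63 days from December 5, 2011 (when the non-exempt records are produced) gives a deadline of February 6, 2012; done February 4, 2012 — timely.
Step 5 — counting 15 days from February 4, 2012 (when the exemption log is issued) gives a deadline of February 19, 2012; completed February 6, 2012, before the deadline.
Step 6 — counting 47 days from February 18, 2012 (end of the 12-day waiting period, which began when third parties are notified on February 6, 2012) gives a deadline of April 5, 2012; done February 19, 2012 — timely.
Step 7 — 20 and 65 days from February 6, 2012 (when third parties are notified) are February 26, 2012 and April 11, 2012 respectively; April 1, 2012 falls inside that range.

Yes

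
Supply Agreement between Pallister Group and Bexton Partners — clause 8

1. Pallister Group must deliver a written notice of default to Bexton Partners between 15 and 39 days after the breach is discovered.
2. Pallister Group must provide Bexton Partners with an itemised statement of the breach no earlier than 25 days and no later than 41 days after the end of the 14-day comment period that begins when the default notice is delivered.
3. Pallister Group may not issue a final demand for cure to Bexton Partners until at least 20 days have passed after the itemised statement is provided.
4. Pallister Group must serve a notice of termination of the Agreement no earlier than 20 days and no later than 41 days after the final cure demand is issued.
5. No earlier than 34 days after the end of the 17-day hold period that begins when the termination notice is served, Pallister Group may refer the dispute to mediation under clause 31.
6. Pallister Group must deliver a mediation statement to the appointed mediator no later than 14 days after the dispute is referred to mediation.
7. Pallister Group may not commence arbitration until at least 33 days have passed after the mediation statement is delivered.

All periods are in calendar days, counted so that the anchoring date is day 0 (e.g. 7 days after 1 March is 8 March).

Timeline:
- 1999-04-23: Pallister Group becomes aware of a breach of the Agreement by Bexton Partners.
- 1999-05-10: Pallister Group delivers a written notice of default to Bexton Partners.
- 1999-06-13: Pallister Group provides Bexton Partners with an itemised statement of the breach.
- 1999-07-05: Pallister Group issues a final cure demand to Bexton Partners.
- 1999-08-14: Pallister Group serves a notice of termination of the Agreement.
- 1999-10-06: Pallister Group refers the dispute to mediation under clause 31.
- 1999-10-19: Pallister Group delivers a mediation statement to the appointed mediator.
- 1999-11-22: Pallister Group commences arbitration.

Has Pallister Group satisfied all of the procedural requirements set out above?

Step 1 — 15 and 39 days from 1999-04-23 (when the breach is discovered) are 1999-05-08 and 1999-06-01 respectively; done 1999-05-10, which is between those dates.
Step 2 — 25 and 41 days from 1999-05-24 (end of the 14-day comment period, which began when the default notice is delivered on 1999-05-10) are 1999-06-18 and 1999-07-04 respectively; 1999-06-13 is 5 days too early.

No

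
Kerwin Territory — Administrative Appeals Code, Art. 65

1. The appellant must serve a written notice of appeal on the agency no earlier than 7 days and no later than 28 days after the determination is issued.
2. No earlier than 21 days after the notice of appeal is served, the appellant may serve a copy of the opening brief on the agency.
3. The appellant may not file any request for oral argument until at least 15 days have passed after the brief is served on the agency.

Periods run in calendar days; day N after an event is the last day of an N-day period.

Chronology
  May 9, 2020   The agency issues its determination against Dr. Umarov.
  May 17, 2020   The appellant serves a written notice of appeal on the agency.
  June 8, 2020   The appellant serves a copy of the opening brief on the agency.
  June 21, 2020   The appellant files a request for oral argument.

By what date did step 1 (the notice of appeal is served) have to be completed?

Step 1 runs from May 9, 2020, when the determination is issued. The window is 7–28 days after May 9, 2020; it closes on June 6, 2020.

June 6, 2020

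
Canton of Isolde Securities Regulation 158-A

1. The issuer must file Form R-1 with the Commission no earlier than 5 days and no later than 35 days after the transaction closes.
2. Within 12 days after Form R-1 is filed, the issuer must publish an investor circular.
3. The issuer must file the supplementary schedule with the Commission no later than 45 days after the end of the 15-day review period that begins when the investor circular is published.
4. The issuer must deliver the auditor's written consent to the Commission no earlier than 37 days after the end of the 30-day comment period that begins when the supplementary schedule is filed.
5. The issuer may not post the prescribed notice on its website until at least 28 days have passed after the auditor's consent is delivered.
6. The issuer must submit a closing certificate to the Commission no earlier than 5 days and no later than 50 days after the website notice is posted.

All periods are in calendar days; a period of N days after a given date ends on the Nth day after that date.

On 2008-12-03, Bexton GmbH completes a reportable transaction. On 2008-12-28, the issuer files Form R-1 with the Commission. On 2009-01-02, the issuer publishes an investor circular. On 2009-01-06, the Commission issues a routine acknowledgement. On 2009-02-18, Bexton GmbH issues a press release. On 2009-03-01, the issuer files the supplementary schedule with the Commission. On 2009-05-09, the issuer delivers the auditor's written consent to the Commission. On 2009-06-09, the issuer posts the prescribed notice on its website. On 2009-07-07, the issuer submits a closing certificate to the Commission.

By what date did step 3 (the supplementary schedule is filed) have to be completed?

2009-03-03

The investor circular is published on 2009-01-02; the 15-day review period therefore ends 2009-01-17, and step 3 runs from that date. 45 days after 2009-01-17 is 2009-03-03.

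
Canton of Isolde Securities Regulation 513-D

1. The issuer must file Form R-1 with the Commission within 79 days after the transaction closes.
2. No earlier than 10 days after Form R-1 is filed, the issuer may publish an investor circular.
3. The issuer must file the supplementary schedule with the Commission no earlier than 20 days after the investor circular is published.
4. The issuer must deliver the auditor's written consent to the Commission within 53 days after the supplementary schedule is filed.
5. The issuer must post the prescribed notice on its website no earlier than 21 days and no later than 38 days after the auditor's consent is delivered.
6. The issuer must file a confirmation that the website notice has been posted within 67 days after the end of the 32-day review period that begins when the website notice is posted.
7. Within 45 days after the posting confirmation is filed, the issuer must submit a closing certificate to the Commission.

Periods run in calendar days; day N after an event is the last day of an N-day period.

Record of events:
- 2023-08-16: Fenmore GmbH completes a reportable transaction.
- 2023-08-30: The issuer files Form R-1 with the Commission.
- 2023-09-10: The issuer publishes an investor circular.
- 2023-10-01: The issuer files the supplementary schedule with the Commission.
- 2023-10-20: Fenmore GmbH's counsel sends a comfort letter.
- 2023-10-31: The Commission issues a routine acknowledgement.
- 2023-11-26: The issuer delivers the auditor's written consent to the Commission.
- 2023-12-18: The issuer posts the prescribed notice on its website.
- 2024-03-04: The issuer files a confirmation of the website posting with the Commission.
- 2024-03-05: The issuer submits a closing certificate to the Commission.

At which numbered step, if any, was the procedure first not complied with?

Step 1 — counting 79 days from 2023-08-16 (when the transaction closes) gives a deadline of 2023-11-03; 2023-08-30 is within that limit.
Step 2 — must wait 10 days from 2023-08-30 (when Form R-1 is filed), so not before 2023-09-09; done 2023-09-10 — permitted.
Step 3 — must wait 20 days from 2023-09-10 (when the investor circular is published), so not before 2023-09-30; 2023-10-01 is on or after that date.
Step 4 — counting 53 days from 2023-10-01 (when the supplementary schedule is filed) gives a deadline of 2023-11-23; 2023-11-26 misses that deadline by 3 days.

Step 4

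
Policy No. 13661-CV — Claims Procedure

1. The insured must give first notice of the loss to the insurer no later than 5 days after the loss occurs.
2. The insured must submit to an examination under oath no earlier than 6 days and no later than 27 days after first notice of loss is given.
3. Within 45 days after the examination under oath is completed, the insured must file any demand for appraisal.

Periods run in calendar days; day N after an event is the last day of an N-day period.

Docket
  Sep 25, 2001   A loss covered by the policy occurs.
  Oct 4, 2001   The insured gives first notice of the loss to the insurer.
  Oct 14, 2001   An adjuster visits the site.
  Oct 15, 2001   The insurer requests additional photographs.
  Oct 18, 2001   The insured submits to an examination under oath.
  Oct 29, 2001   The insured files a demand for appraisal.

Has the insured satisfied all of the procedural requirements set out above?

No

Step 1: 5 days after Sep 25, 2001 (when the loss occurs) is Sep 30, 2001; Oct 4, 2001 misses that deadline by 4 days.
The analysis stops there.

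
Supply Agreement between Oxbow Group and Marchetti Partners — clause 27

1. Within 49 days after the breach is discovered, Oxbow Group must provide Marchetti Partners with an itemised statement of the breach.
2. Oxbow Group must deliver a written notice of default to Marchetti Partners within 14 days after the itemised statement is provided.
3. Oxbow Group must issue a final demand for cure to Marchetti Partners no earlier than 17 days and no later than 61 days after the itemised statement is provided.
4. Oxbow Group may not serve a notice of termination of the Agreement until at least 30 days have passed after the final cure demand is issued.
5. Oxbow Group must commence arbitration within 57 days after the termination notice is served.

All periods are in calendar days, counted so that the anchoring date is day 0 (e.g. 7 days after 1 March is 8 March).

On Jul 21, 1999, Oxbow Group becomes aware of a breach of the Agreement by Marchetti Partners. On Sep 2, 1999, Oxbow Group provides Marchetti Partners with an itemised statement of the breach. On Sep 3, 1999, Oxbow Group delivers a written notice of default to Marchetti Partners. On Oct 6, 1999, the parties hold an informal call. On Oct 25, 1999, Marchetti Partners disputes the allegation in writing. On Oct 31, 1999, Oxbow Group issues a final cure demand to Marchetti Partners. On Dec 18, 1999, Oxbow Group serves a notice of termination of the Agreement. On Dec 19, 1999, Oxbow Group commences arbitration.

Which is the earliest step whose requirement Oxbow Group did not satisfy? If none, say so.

Step 1 — counting 49 days from Jul 21, 1999 (when the breach is discovered) gives a deadline of Sep 8, 1999; completed Sep 2, 1999, before the deadline.
Step 2 — counting 14 days from Sep 2, 1999 (when the itemised statement is provided) gives a deadline of Sep 16, 1999; Sep 3, 1999 is within that limit.
Step 3 — 17 and 61 days from Sep 2, 1999 (when the itemised statement is provided) are Sep 19, 1999 and Nov 2, 1999 respectively; Oct 31, 1999 falls inside that range.
Step 4 — must wait 30 days from Oct 31, 1999 (when the final cure demand is issued), so not before Nov 30, 1999; Dec 18, 1999 is on or after that date.
Step 5 — counting 57 days from Dec 18, 1999 (when the termination notice is served) gives a deadline of Feb 13, 2000; done Dec 19, 1999 — timely.

None — every step was satisfied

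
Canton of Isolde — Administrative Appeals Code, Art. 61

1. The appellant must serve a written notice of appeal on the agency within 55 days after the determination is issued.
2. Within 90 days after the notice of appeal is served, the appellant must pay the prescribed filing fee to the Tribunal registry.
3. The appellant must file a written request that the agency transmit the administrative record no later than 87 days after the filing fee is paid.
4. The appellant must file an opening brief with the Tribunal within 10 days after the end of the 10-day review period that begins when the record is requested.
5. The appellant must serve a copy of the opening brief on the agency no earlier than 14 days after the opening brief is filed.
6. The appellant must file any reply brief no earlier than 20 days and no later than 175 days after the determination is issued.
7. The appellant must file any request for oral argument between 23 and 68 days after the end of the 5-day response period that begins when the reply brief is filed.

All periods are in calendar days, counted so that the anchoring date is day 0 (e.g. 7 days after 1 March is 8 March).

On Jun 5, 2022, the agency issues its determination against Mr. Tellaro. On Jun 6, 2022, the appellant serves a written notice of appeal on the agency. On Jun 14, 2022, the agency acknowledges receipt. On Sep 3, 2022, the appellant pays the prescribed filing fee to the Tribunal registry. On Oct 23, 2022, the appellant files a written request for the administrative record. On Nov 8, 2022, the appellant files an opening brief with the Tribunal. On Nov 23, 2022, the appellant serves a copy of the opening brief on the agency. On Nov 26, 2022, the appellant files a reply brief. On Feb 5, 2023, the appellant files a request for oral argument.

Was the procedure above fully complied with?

Yes

(1) due by Jun 5, 2022 + 55 days = Jul 30, 2022; done Jun 6, 2022 — timely.
(2) due by Jun 6, 2022 + 90 days = Sep 4, 2022; Sep 3, 2022 is within that limit.
(3) due by Sep 3, 2022 + 87 days = Nov 29, 2022; Oct 23, 2022 is within that limit.
(4) due by Nov 2, 2022 + 10 days = Nov 12, 2022; completed Nov 8, 2022, before the deadline.
(5) permitted from Nov 8, 2022 + 14 days = Nov 22, 2022 onward; Nov 23, 2022 is on or after that date.
(6) the permitted window runs from Jun 5, 2022 + 20 = Jun 25, 2022 to Jun 5, 2022 + 175 = Nov 27, 2022; done Nov 26, 2022 — within the window.
(7) the permitted window runs from Dec 1, 2022 + 23 = Dec 24, 2022 to Dec 1, 2022 + 68 = Feb 7, 2023; Feb 5, 2023 falls inside that range.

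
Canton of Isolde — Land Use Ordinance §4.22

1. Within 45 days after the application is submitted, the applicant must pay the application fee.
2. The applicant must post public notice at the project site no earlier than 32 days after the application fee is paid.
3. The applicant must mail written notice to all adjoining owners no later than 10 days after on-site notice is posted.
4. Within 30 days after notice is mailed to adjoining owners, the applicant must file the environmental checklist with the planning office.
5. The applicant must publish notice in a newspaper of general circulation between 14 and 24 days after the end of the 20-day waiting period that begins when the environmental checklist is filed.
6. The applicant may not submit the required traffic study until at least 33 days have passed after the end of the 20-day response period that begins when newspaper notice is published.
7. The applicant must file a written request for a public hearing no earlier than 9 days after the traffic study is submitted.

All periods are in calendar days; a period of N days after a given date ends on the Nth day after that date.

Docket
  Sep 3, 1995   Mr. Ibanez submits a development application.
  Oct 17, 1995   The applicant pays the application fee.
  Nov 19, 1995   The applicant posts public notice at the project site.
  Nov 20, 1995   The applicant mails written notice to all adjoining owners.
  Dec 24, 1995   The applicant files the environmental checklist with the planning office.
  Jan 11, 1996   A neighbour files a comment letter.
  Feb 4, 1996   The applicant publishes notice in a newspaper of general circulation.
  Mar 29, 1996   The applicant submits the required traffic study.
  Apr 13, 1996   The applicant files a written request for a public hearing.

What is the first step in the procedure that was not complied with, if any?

(1) due by Sep 3, 1995 + 45 days = Oct 18, 1995; done Oct 17, 1995 — timely.
(2) permitted from Oct 17, 1995 + 32 days = Nov 18, 1995 onward; done Nov 19, 1995 — permitted.
(3) due by Nov 19, 1995 + 10 days = Nov 29, 1995; completed Nov 20, 1995, before the deadline.
(4) due by Nov 20, 1995 + 30 days = Dec 20, 1995; not done until Dec 24, 1995, 4 days after the deadline.
The procedure was therefore not followed at step 4.

Step 4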